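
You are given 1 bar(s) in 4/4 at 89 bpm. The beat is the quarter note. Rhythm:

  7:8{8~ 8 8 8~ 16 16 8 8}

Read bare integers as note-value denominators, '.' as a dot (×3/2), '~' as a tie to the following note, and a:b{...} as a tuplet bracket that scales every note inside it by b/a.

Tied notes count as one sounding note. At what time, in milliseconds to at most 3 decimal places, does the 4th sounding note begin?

note 4 onset = 18/7b = 1733.547ms

1. 0.0ms @ 0 + 770.465ms (8/7)
2. 770.465ms @ 8/7 + 385.233ms (4/7)
3. 1155.698ms @ 12/7 + 577.849ms (6/7)
4. 1733.547ms @ 18/7 + 192.616ms (2/7)
5. 1926.164ms @ 20/7 + 385.233ms (4/7)
6. 2311.396ms @ 24/7 + 385.233ms (4/7)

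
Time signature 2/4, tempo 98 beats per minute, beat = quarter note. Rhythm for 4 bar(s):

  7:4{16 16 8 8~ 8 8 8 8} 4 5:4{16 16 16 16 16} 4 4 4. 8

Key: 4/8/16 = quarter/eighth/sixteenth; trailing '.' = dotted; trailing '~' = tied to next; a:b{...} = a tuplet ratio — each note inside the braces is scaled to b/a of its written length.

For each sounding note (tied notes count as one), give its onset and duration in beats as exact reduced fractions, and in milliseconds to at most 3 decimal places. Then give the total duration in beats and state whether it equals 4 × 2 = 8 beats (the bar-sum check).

1) 0.0ms=0b +87.464ms=1/7b
2) 87.464ms=1/7b +87.464ms=1/7b
3) 174.927ms=2/7b +174.927ms=2/7b
4) 349.854ms=4/7b +349.854ms=4/7b
5) 699.708ms=8/7b +174.927ms=2/7b
6) 874.636ms=10/7b +174.927ms=2/7b
7) 1049.563ms=12/7b +174.927ms=2/7b
8) 1224.49ms=2b +612.245ms=1b
9) 1836.735ms=3b +122.449ms=1/5b
10) 1959.184ms=16/5b +122.449ms=1/5b
11) 2081.633ms=17/5b +122.449ms=1/5b
12) 2204.082ms=18/5b +122.449ms=1/5b
13) 2326.531ms=19/5b +122.449ms=1/5b
14) 2448.98ms=4b +612.245ms=1b
15) 3061.224ms=5b +612.245ms=1b
16) 3673.469ms=6b +918.367ms=3/2b
17) 4591.837ms=15/2b +306.122ms=1/2b
Σ=8b of 8 (98bpm 2/4) — PASS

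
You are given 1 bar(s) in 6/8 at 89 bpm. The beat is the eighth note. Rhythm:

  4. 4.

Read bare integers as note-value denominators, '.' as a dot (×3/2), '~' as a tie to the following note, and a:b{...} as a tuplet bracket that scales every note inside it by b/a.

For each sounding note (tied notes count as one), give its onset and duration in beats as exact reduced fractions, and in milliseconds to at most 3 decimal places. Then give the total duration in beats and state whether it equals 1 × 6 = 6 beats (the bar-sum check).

1) 0.0ms=0b +2022.472ms=3b
2) 2022.472ms=3b +2022.472ms=3b
Σ=6b of 6 (89bpm 6/8) — PASS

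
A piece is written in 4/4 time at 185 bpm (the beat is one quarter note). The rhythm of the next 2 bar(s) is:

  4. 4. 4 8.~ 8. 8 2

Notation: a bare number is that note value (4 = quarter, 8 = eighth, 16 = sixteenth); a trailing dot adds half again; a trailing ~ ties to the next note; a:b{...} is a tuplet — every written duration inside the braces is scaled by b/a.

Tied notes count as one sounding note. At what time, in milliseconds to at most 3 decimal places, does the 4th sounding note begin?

1. 0.0ms @ 0 + 486.486ms (3/2)
2. 486.486ms @ 3/2 + 486.486ms (3/2)
3. 972.973ms @ 3 + 324.324ms (1)
4. 1297.297ms @ 4 + 486.486ms (3/2)
5. 1783.784ms @ 11/2 + 162.162ms (1/2)
6. 1945.946ms @ 6 + 648.649ms (2)

note 4 onset = 4b = 1297.297ms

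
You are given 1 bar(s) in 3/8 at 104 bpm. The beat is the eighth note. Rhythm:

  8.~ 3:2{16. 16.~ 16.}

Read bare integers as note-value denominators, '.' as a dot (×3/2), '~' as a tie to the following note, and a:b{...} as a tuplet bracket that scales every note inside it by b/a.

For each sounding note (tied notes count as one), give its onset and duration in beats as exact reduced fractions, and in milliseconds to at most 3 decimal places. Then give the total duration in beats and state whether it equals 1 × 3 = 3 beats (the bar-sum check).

1) 0.0ms=0b +1153.846ms=2b
2) 1153.846ms=2b +576.923ms=1b
Σ=3b of 3 (104bpm 3/8) — PASS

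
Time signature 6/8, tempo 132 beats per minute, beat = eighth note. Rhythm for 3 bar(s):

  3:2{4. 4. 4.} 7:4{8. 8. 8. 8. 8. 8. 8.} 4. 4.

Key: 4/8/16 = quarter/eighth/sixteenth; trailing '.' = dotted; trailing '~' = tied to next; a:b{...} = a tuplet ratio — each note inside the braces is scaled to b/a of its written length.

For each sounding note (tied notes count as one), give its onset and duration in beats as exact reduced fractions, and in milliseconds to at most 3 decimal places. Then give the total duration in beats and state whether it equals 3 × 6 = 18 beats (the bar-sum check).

1) 0.0ms=0b +909.091ms=2b
2) 909.091ms=2b +909.091ms=2b
3) 1818.182ms=4b +909.091ms=2b
4) 2727.273ms=6b +389.61ms=6/7b
5) 3116.883ms=48/7b +389.61ms=6/7b
6) 3506.494ms=54/7b +389.61ms=6/7b
7) 3896.104ms=60/7b +389.61ms=6/7b
8) 4285.714ms=66/7b +389.61ms=6/7b
9) 4675.325ms=72/7b +389.61ms=6/7b
10) 5064.935ms=78/7b +389.61ms=6/7b
11) 5454.545ms=12b +1363.636ms=3b
12) 6818.182ms=15b +1363.636ms=3b
Σ=18b of 18 (132bpm 6/8) — PASS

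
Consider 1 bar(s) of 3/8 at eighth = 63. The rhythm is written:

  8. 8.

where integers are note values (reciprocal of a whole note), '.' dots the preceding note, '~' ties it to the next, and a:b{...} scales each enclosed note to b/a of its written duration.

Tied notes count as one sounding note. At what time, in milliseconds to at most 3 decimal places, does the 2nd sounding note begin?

note 2 onset = 3/2b = 1428.571ms

1. 0.0ms @ 0 + 1428.571ms (3/2)
2. 1428.571ms @ 3/2 + 1428.571ms (3/2)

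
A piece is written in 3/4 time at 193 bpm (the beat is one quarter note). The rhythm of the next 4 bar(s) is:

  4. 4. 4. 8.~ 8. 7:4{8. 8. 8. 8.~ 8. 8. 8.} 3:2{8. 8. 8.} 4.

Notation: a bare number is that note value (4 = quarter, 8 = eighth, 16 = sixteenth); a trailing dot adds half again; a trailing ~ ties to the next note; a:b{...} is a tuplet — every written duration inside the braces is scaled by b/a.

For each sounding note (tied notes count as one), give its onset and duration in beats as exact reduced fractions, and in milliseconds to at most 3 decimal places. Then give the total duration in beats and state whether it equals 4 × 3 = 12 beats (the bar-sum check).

1) 0.0ms=0b +466.321ms=3/2b
2) 466.321ms=3/2b +466.321ms=3/2b
3) 932.642ms=3b +466.321ms=3/2b
4) 1398.964ms=9/2b +466.321ms=3/2b
5) 1865.285ms=6b +133.235ms=3/7b
6) 1998.52ms=45/7b +133.235ms=3/7b
7) 2131.754ms=48/7b +133.235ms=3/7b
8) 2264.989ms=51/7b +266.469ms=6/7b
9) 2531.458ms=57/7b +133.235ms=3/7b
10) 2664.693ms=60/7b +133.235ms=3/7b
11) 2797.927ms=9b +155.44ms=1/2b
12) 2953.368ms=19/2b +155.44ms=1/2b
13) 3108.808ms=10b +155.44ms=1/2b
14) 3264.249ms=21/2b +466.321ms=3/2b
Σ=12b of 12 (193bpm 3/4) — PASS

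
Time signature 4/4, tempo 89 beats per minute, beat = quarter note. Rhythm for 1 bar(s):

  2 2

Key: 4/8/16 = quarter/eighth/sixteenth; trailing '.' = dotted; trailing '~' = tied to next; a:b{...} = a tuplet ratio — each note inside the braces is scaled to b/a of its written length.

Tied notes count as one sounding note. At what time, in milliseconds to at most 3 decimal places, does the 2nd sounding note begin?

1. 0.0ms @ 0 + 1348.315ms (2)
2. 1348.315ms @ 2 + 1348.315ms (2)

note 2 onset = 2b = 1348.315ms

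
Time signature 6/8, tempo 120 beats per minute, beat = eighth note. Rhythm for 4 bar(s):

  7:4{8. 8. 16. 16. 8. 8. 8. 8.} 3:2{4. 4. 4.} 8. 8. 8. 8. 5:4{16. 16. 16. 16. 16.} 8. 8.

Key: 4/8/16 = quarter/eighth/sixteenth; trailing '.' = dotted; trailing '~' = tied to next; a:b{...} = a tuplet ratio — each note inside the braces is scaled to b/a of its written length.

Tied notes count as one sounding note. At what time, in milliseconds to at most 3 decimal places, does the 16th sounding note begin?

1. 0.0ms @ 0 + 428.571ms (6/7)
2. 428.571ms @ 6/7 + 428.571ms (6/7)
3. 857.143ms @ 12/7 + 214.286ms (3/7)
4. 1071.429ms @ 15/7 + 214.286ms (3/7)
5. 1285.714ms @ 18/7 + 428.571ms (6/7)
6. 1714.286ms @ 24/7 + 428.571ms (6/7)
7. 2142.857ms @ 30/7 + 428.571ms (6/7)
8. 2571.429ms @ 36/7 + 428.571ms (6/7)
9. 3000.0ms @ 6 + 1000.0ms (2)
10. 4000.0ms @ 8 + 1000.0ms (2)
11. 5000.0ms @ 10 + 1000.0ms (2)
12. 6000.0ms @ 12 + 750.0ms (3/2)
13. 6750.0ms @ 27/2 + 750.0ms (3/2)
14. 7500.0ms @ 15 + 750.0ms (3/2)
15. 8250.0ms @ 33/2 + 750.0ms (3/2)
16. 9000.0ms @ 18 + 300.0ms (3/5)
17. 9300.0ms @ 93/5 + 300.0ms (3/5)
18. 9600.0ms @ 96/5 + 300.0ms (3/5)
19. 9900.0ms @ 99/5 + 300.0ms (3/5)
20. 10200.0ms @ 102/5 + 300.0ms (3/5)
21. 10500.0ms @ 21 + 750.0ms (3/2)
22. 11250.0ms @ 45/2 + 750.0ms (3/2)

note 16 onset = 18b = 9000.0ms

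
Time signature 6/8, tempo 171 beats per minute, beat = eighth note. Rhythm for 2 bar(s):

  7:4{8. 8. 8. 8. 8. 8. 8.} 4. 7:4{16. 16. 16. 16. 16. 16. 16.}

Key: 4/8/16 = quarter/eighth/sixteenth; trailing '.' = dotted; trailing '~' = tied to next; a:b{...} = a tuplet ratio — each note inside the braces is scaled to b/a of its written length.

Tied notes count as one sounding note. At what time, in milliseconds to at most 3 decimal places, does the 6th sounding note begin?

1. 0.0ms @ 0 + 300.752ms (6/7)
2. 300.752ms @ 6/7 + 300.752ms (6/7)
3. 601.504ms @ 12/7 + 300.752ms (6/7)
4. 902.256ms @ 18/7 + 300.752ms (6/7)
5. 1203.008ms @ 24/7 + 300.752ms (6/7)
6. 1503.759ms @ 30/7 + 300.752ms (6/7)
7. 1804.511ms @ 36/7 + 300.752ms (6/7)
8. 2105.263ms @ 6 + 1052.632ms (3)
9. 3157.895ms @ 9 + 150.376ms (3/7)
10. 3308.271ms @ 66/7 + 150.376ms (3/7)
11. 3458.647ms @ 69/7 + 150.376ms (3/7)
12. 3609.023ms @ 72/7 + 150.376ms (3/7)
13. 3759.398ms @ 75/7 + 150.376ms (3/7)
14. 3909.774ms @ 78/7 + 150.376ms (3/7)
15. 4060.15ms @ 81/7 + 150.376ms (3/7)

note 6 onset = 30/7b = 1503.759ms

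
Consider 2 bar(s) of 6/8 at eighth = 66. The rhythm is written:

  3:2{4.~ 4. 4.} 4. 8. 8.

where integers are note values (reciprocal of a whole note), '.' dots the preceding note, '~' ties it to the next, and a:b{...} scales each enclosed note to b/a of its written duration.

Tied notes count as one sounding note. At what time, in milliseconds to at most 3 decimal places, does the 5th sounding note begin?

note 5 onset = 21/2b = 9545.455ms

1. 0.0ms @ 0 + 3636.364ms (4)
2. 3636.364ms @ 4 + 1818.182ms (2)
3. 5454.545ms @ 6 + 2727.273ms (3)
4. 8181.818ms @ 9 + 1363.636ms (3/2)
5. 9545.455ms @ 21/2 + 1363.636ms (3/2)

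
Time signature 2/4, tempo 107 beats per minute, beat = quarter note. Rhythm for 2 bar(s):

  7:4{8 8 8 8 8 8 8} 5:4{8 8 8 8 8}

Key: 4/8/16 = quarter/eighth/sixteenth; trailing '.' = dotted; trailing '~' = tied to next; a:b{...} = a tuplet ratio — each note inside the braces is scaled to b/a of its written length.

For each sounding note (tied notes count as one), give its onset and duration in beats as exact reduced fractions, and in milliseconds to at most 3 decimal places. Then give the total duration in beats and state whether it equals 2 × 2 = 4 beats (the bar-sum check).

1) 0.0ms=0b +160.214ms=2/7b
2) 160.214ms=2/7b +160.214ms=2/7b
3) 320.427ms=4/7b +160.214ms=2/7b
4) 480.641ms=6/7b +160.214ms=2/7b
5) 640.854ms=8/7b +160.214ms=2/7b
6) 801.068ms=10/7b +160.214ms=2/7b
7) 961.282ms=12/7b +160.214ms=2/7b
8) 1121.495ms=2b +224.299ms=2/5b
9) 1345.794ms=12/5b +224.299ms=2/5b
10) 1570.093ms=14/5b +224.299ms=2/5b
11) 1794.393ms=16/5b +224.299ms=2/5b
12) 2018.692ms=18/5b +224.299ms=2/5b
Σ=4b of 4 (107bpm 2/4) — PASS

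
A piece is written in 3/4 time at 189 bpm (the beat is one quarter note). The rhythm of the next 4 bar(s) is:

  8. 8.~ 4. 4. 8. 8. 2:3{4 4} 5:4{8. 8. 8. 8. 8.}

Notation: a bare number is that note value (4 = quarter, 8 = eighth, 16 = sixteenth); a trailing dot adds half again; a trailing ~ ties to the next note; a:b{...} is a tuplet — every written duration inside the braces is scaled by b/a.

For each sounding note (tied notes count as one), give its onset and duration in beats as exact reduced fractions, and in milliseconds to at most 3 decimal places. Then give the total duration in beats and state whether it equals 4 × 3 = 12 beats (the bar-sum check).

1) 0.0ms=0b +238.095ms=3/4b
2) 238.095ms=3/4b +714.286ms=9/4b
3) 952.381ms=3b +476.19ms=3/2b
4) 1428.571ms=9/2b +238.095ms=3/4b
5) 1666.667ms=21/4b +238.095ms=3/4b
6) 1904.762ms=6b +476.19ms=3/2b
7) 2380.952ms=15/2b +476.19ms=3/2b
8) 2857.143ms=9b +190.476ms=3/5b
9) 3047.619ms=48/5b +190.476ms=3/5b
10) 3238.095ms=51/5b +190.476ms=3/5b
11) 3428.571ms=54/5b +190.476ms=3/5b
12) 3619.048ms=57/5b +190.476ms=3/5b
Σ=12b of 12 (189bpm 3/4) — PASS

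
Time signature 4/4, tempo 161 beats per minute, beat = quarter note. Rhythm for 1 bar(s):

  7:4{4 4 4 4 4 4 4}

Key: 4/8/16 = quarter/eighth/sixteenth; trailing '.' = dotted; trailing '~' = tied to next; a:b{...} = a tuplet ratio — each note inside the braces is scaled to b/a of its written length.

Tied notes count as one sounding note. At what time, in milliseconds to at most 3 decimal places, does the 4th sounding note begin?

note 4 onset = 12/7b = 638.864ms

1. 0.0ms @ 0 + 212.955ms (4/7)
2. 212.955ms @ 4/7 + 212.955ms (4/7)
3. 425.909ms @ 8/7 + 212.955ms (4/7)
4. 638.864ms @ 12/7 + 212.955ms (4/7)
5. 851.819ms @ 16/7 + 212.955ms (4/7)
6. 1064.774ms @ 20/7 + 212.955ms (4/7)
7. 1277.728ms @ 24/7 + 212.955ms (4/7)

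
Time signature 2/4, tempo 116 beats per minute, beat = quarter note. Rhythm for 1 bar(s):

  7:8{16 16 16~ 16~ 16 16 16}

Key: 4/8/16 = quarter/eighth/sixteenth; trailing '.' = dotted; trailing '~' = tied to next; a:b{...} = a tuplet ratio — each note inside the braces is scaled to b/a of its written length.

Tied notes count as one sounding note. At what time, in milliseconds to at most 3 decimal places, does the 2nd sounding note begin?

note 2 onset = 2/7b = 147.783ms

1. 0.0ms @ 0 + 147.783ms (2/7)
2. 147.783ms @ 2/7 + 147.783ms (2/7)
3. 295.567ms @ 4/7 + 443.35ms (6/7)
4. 738.916ms @ 10/7 + 147.783ms (2/7)
5. 886.7ms @ 12/7 + 147.783ms (2/7)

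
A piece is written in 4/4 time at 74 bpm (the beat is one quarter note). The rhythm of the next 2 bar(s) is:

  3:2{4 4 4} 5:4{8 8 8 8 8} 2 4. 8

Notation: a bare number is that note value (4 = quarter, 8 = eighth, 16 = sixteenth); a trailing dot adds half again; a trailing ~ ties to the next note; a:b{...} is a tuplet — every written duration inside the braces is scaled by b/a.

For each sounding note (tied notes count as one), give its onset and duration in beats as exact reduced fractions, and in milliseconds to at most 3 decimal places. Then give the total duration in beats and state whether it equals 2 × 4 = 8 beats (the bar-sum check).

1) 0.0ms=0b +540.541ms=2/3b
2) 540.541ms=2/3b +540.541ms=2/3b
3) 1081.081ms=4/3b +540.541ms=2/3b
4) 1621.622ms=2b +324.324ms=2/5b
5) 1945.946ms=12/5b +324.324ms=2/5b
6) 2270.27ms=14/5b +324.324ms=2/5b
7) 2594.595ms=16/5b +324.324ms=2/5b
8) 2918.919ms=18/5b +324.324ms=2/5b
9) 3243.243ms=4b +1621.622ms=2b
10) 4864.865ms=6b +1216.216ms=3/2b
11) 6081.081ms=15/2b +405.405ms=1/2b
Σ=8b of 8 (74bpm 4/4) — PASS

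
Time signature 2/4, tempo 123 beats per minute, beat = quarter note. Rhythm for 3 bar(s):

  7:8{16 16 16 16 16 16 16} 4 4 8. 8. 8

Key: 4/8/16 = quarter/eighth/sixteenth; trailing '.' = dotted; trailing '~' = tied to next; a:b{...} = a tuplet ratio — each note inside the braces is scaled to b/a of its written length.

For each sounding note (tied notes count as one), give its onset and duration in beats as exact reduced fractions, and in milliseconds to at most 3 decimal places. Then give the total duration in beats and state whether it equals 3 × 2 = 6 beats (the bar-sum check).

1) 0.0ms=0b +139.373ms=2/7b
2) 139.373ms=2/7b +139.373ms=2/7b
3) 278.746ms=4/7b +139.373ms=2/7b
4) 418.118ms=6/7b +139.373ms=2/7b
5) 557.491ms=8/7b +139.373ms=2/7b
6) 696.864ms=10/7b +139.373ms=2/7b
7) 836.237ms=12/7b +139.373ms=2/7b
8) 975.61ms=2b +487.805ms=1b
9) 1463.415ms=3b +487.805ms=1b
10) 1951.22ms=4b +365.854ms=3/4b
11) 2317.073ms=19/4b +365.854ms=3/4b
12) 2682.927ms=11/2b +243.902ms=1/2b
Σ=6b of 6 (123bpm 2/4) — PASS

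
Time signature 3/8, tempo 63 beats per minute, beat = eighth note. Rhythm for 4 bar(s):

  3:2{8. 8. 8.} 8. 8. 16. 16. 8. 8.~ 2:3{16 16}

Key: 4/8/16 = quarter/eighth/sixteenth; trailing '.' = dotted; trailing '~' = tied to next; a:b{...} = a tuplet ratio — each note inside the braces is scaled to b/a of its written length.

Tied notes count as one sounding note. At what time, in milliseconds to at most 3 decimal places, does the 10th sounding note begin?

1. 0.0ms @ 0 + 952.381ms (1)
2. 952.381ms @ 1 + 952.381ms (1)
3. 1904.762ms @ 2 + 952.381ms (1)
4. 2857.143ms @ 3 + 1428.571ms (3/2)
5. 4285.714ms @ 9/2 + 1428.571ms (3/2)
6. 5714.286ms @ 6 + 714.286ms (3/4)
7. 6428.571ms @ 27/4 + 714.286ms (3/4)
8. 7142.857ms @ 15/2 + 1428.571ms (3/2)
9. 8571.429ms @ 9 + 2142.857ms (9/4)
10. 10714.286ms @ 45/4 + 714.286ms (3/4)

note 10 onset = 45/4b = 10714.286ms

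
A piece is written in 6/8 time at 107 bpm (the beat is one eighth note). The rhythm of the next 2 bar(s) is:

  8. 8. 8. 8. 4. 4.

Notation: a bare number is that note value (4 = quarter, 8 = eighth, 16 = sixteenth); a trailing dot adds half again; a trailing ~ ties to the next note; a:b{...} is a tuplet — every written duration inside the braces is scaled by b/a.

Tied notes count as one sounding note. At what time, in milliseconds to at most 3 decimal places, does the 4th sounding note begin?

note 4 onset = 9/2b = 2523.364ms

1. 0.0ms @ 0 + 841.121ms (3/2)
2. 841.121ms @ 3/2 + 841.121ms (3/2)
3. 1682.243ms @ 3 + 841.121ms (3/2)
4. 2523.364ms @ 9/2 + 841.121ms (3/2)
5. 3364.486ms @ 6 + 1682.243ms (3)
6. 5046.729ms @ 9 + 1682.243ms (3)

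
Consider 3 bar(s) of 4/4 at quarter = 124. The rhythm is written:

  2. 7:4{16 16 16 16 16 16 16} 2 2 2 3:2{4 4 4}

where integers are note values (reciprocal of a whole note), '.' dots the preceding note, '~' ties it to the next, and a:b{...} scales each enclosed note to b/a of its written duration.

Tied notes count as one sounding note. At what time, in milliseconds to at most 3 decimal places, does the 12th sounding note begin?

1. 0.0ms @ 0 + 1451.613ms (3)
2. 1451.613ms @ 3 + 69.124ms (1/7)
3. 1520.737ms @ 22/7 + 69.124ms (1/7)
4. 1589.862ms @ 23/7 + 69.124ms (1/7)
5. 1658.986ms @ 24/7 + 69.124ms (1/7)
6. 1728.111ms @ 25/7 + 69.124ms (1/7)
7. 1797.235ms @ 26/7 + 69.124ms (1/7)
8. 1866.359ms @ 27/7 + 69.124ms (1/7)
9. 1935.484ms @ 4 + 967.742ms (2)
10. 2903.226ms @ 6 + 967.742ms (2)
11. 3870.968ms @ 8 + 967.742ms (2)
12. 4838.71ms @ 10 + 322.581ms (2/3)
13. 5161.29ms @ 32/3 + 322.581ms (2/3)
14. 5483.871ms @ 34/3 + 322.581ms (2/3)

note 12 onset = 10b = 4838.71ms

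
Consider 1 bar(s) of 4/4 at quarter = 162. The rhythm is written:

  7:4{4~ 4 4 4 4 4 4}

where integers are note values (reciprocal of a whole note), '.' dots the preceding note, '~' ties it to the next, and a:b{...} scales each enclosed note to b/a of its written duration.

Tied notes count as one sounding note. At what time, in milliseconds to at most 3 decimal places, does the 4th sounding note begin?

note 4 onset = 16/7b = 846.561ms

1. 0.0ms @ 0 + 423.28ms (8/7)
2. 423.28ms @ 8/7 + 211.64ms (4/7)
3. 634.921ms @ 12/7 + 211.64ms (4/7)
4. 846.561ms @ 16/7 + 211.64ms (4/7)
5. 1058.201ms @ 20/7 + 211.64ms (4/7)
6. 1269.841ms @ 24/7 + 211.64ms (4/7)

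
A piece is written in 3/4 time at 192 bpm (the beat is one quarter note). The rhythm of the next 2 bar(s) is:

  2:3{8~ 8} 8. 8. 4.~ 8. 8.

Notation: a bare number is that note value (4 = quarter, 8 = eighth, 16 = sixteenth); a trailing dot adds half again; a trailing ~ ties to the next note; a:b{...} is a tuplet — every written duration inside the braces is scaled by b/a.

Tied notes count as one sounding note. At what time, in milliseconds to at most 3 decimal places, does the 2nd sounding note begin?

note 2 onset = 3/2b = 468.75ms

1. 0.0ms @ 0 + 468.75ms (3/2)
2. 468.75ms @ 3/2 + 234.375ms (3/4)
3. 703.125ms @ 9/4 + 234.375ms (3/4)
4. 937.5ms @ 3 + 703.125ms (9/4)
5. 1640.625ms @ 21/4 + 234.375ms (3/4)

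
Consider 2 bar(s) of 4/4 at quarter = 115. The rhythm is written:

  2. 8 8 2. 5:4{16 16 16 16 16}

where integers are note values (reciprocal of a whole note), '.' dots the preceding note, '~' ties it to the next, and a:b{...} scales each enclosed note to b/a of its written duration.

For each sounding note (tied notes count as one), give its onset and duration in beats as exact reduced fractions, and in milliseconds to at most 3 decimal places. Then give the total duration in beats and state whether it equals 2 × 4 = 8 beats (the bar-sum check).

1) 0.0ms=0b +1565.217ms=3b
2) 1565.217ms=3b +260.87ms=1/2b
3) 1826.087ms=7/2b +260.87ms=1/2b
4) 2086.957ms=4b +1565.217ms=3b
5) 3652.174ms=7b +104.348ms=1/5b
6) 3756.522ms=36/5b +104.348ms=1/5b
7) 3860.87ms=37/5b +104.348ms=1/5b
8) 3965.217ms=38/5b +104.348ms=1/5b
9) 4069.565ms=39/5b +104.348ms=1/5b
Σ=8b of 8 (115bpm 4/4) — PASS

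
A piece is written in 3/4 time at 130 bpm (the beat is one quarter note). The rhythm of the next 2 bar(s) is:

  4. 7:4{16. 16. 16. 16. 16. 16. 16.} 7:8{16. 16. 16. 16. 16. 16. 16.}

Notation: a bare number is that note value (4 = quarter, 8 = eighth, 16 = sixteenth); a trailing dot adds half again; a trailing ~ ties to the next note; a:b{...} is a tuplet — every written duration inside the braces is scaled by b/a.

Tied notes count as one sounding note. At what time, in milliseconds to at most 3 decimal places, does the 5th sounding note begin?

note 5 onset = 15/7b = 989.011ms

1. 0.0ms @ 0 + 692.308ms (3/2)
2. 692.308ms @ 3/2 + 98.901ms (3/14)
3. 791.209ms @ 12/7 + 98.901ms (3/14)
4. 890.11ms @ 27/14 + 98.901ms (3/14)
5. 989.011ms @ 15/7 + 98.901ms (3/14)
6. 1087.912ms @ 33/14 + 98.901ms (3/14)
7. 1186.813ms @ 18/7 + 98.901ms (3/14)
8. 1285.714ms @ 39/14 + 98.901ms (3/14)
9. 1384.615ms @ 3 + 197.802ms (3/7)
10. 1582.418ms @ 24/7 + 197.802ms (3/7)
11. 1780.22ms @ 27/7 + 197.802ms (3/7)
12. 1978.022ms @ 30/7 + 197.802ms (3/7)
13. 2175.824ms @ 33/7 + 197.802ms (3/7)
14. 2373.626ms @ 36/7 + 197.802ms (3/7)
15. 2571.429ms @ 39/7 + 197.802ms (3/7)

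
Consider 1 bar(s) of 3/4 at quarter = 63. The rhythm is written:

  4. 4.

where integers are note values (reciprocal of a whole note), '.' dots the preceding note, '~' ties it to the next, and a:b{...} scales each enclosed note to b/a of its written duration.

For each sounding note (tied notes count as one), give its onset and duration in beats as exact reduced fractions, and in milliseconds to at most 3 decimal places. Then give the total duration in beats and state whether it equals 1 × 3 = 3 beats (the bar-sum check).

1) 0.0ms=0b +1428.571ms=3/2b
2) 1428.571ms=3/2b +1428.571ms=3/2b
Σ=3b of 3 (63bpm 3/4) — PASS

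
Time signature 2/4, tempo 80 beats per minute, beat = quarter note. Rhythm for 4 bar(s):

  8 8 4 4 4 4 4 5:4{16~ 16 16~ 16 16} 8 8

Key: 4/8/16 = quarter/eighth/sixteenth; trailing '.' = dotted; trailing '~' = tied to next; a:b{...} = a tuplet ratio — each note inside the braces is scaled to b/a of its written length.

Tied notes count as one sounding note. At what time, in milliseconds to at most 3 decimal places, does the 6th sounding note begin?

note 6 onset = 4b = 3000.0ms

1. 0.0ms @ 0 + 375.0ms (1/2)
2. 375.0ms @ 1/2 + 375.0ms (1/2)
3. 750.0ms @ 1 + 750.0ms (1)
4. 1500.0ms @ 2 + 750.0ms (1)
5. 2250.0ms @ 3 + 750.0ms (1)
6. 3000.0ms @ 4 + 750.0ms (1)
7. 3750.0ms @ 5 + 750.0ms (1)
8. 4500.0ms @ 6 + 300.0ms (2/5)
9. 4800.0ms @ 32/5 + 300.0ms (2/5)
10. 5100.0ms @ 34/5 + 150.0ms (1/5)
11. 5250.0ms @ 7 + 375.0ms (1/2)
12. 5625.0ms @ 15/2 + 375.0ms (1/2)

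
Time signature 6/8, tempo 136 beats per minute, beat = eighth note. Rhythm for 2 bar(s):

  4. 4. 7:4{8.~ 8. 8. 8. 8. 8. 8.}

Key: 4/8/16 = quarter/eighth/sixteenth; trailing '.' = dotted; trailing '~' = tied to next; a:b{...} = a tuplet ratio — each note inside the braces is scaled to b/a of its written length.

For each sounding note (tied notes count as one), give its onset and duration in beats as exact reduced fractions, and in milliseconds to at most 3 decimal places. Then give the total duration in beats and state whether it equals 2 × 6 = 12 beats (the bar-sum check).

1) 0.0ms=0b +1323.529ms=3b
2) 1323.529ms=3b +1323.529ms=3b
3) 2647.059ms=6b +756.303ms=12/7b
4) 3403.361ms=54/7b +378.151ms=6/7b
5) 3781.513ms=60/7b +378.151ms=6/7b
6) 4159.664ms=66/7b +378.151ms=6/7b
7) 4537.815ms=72/7b +378.151ms=6/7b
8) 4915.966ms=78/7b +378.151ms=6/7b
Σ=12b of 12 (136bpm 6/8) — PASS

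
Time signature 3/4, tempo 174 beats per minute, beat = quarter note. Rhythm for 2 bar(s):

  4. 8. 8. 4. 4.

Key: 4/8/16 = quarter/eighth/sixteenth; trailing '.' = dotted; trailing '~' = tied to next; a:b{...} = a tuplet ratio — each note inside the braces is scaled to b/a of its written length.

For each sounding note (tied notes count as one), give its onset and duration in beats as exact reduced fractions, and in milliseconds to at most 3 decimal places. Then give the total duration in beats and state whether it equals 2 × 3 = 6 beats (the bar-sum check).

1) 0.0ms=0b +517.241ms=3/2b
2) 517.241ms=3/2b +258.621ms=3/4b
3) 775.862ms=9/4b +258.621ms=3/4b
4) 1034.483ms=3b +517.241ms=3/2b
5) 1551.724ms=9/2b +517.241ms=3/2b
Σ=6b of 6 (174bpm 3/4) — PASS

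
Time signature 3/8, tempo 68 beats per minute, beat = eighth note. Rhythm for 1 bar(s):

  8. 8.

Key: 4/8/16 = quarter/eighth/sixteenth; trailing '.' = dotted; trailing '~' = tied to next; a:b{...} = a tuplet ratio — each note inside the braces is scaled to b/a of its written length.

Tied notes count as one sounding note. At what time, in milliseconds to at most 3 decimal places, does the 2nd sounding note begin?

note 2 onset = 3/2b = 1323.529ms

1. 0.0ms @ 0 + 1323.529ms (3/2)
2. 1323.529ms @ 3/2 + 1323.529ms (3/2)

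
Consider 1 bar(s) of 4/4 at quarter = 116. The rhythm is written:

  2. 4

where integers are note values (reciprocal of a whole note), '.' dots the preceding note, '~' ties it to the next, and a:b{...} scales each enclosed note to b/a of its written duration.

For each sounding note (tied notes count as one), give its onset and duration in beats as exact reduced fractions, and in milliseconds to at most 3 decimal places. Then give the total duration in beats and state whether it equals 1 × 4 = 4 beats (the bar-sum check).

1) 0.0ms=0b +1551.724ms=3b
2) 1551.724ms=3b +517.241ms=1b
Σ=4b of 4 (116bpm 4/4) — PASS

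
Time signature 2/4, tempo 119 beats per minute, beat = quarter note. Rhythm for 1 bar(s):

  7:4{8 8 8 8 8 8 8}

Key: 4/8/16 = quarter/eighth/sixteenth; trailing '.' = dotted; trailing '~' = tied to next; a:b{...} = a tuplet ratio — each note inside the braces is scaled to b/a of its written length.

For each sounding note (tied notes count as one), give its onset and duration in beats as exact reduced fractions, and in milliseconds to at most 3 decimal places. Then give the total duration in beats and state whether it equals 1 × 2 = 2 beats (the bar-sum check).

1) 0.0ms=0b +144.058ms=2/7b
2) 144.058ms=2/7b +144.058ms=2/7b
3) 288.115ms=4/7b +144.058ms=2/7b
4) 432.173ms=6/7b +144.058ms=2/7b
5) 576.23ms=8/7b +144.058ms=2/7b
6) 720.288ms=10/7b +144.058ms=2/7b
7) 864.346ms=12/7b +144.058ms=2/7b
Σ=2b of 2 (119bpm 2/4) — PASS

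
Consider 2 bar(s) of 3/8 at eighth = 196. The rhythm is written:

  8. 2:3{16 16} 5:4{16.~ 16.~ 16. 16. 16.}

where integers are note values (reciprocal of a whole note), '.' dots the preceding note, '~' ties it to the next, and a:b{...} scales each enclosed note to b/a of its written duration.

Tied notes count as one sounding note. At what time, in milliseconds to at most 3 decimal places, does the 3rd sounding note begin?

1. 0.0ms @ 0 + 459.184ms (3/2)
2. 459.184ms @ 3/2 + 229.592ms (3/4)
3. 688.776ms @ 9/4 + 229.592ms (3/4)
4. 918.367ms @ 3 + 551.02ms (9/5)
5. 1469.388ms @ 24/5 + 183.673ms (3/5)
6. 1653.061ms @ 27/5 + 183.673ms (3/5)

note 3 onset = 9/4b = 688.776ms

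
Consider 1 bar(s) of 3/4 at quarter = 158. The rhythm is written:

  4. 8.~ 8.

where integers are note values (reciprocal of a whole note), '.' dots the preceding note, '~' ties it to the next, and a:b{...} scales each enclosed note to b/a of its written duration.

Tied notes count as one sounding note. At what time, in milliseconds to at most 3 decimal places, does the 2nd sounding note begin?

1. 0.0ms @ 0 + 569.62ms (3/2)
2. 569.62ms @ 3/2 + 569.62ms (3/2)

note 2 onset = 3/2b = 569.62ms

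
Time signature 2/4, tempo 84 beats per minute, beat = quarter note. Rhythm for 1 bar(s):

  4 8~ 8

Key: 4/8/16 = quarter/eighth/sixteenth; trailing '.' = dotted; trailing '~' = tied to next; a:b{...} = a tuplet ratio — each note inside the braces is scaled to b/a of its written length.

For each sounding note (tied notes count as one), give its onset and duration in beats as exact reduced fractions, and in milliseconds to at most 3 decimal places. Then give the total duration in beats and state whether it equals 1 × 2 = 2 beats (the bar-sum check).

1) 0.0ms=0b +714.286ms=1b
2) 714.286ms=1b +714.286ms=1b
Σ=2b of 2 (84bpm 2/4) — PASS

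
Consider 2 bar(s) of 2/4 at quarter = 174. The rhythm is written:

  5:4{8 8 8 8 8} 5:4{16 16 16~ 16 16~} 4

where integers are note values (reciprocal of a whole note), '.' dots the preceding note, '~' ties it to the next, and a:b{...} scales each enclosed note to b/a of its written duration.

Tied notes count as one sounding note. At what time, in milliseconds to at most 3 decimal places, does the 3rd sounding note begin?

note 3 onset = 4/5b = 275.862ms

1. 0.0ms @ 0 + 137.931ms (2/5)
2. 137.931ms @ 2/5 + 137.931ms (2/5)
3. 275.862ms @ 4/5 + 137.931ms (2/5)
4. 413.793ms @ 6/5 + 137.931ms (2/5)
5. 551.724ms @ 8/5 + 137.931ms (2/5)
6. 689.655ms @ 2 + 68.966ms (1/5)
7. 758.621ms @ 11/5 + 68.966ms (1/5)
8. 827.586ms @ 12/5 + 137.931ms (2/5)
9. 965.517ms @ 14/5 + 413.793ms (6/5)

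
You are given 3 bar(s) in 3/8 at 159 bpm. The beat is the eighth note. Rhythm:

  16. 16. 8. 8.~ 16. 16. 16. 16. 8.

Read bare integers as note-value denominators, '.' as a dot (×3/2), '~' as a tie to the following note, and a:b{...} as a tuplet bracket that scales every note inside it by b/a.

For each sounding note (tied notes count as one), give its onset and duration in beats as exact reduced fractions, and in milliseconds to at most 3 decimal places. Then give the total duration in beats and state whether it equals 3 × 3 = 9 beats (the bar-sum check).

1) 0.0ms=0b +283.019ms=3/4b
2) 283.019ms=3/4b +283.019ms=3/4b
3) 566.038ms=3/2b +566.038ms=3/2b
4) 1132.075ms=3b +849.057ms=9/4b
5) 1981.132ms=21/4b +283.019ms=3/4b
6) 2264.151ms=6b +283.019ms=3/4b
7) 2547.17ms=27/4b +283.019ms=3/4b
8) 2830.189ms=15/2b +566.038ms=3/2b
Σ=9b of 9 (159bpm 3/8) — PASS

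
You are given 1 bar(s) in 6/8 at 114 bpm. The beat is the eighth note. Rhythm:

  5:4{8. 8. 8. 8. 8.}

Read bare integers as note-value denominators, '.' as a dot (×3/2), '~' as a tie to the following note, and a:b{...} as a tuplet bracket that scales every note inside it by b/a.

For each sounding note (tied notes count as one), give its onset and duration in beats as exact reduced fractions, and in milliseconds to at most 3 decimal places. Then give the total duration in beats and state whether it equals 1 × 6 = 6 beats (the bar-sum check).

1) 0.0ms=0b +631.579ms=6/5b
2) 631.579ms=6/5b +631.579ms=6/5b
3) 1263.158ms=12/5b +631.579ms=6/5b
4) 1894.737ms=18/5b +631.579ms=6/5b
5) 2526.316ms=24/5b +631.579ms=6/5b
Σ=6b of 6 (114bpm 6/8) — PASS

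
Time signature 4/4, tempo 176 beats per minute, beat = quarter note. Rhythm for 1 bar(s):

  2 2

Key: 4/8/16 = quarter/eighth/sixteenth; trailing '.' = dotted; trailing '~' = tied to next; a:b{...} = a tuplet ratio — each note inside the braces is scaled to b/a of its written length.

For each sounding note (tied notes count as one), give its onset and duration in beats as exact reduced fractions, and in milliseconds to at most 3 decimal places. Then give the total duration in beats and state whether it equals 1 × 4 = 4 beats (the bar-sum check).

1) 0.0ms=0b +681.818ms=2b
2) 681.818ms=2b +681.818ms=2b
Σ=4b of 4 (176bpm 4/4) — PASS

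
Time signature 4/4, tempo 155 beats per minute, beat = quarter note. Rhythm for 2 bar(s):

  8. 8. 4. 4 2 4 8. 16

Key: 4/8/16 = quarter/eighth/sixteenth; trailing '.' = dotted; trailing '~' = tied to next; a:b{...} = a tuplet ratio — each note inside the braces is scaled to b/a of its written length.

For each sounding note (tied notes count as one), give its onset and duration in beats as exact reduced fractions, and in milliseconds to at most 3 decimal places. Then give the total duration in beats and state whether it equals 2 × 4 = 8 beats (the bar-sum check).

1) 0.0ms=0b +290.323ms=3/4b
2) 290.323ms=3/4b +290.323ms=3/4b
3) 580.645ms=3/2b +580.645ms=3/2b
4) 1161.29ms=3b +387.097ms=1b
5) 1548.387ms=4b +774.194ms=2b
6) 2322.581ms=6b +387.097ms=1b
7) 2709.677ms=7b +290.323ms=3/4b
8) 3000.0ms=31/4b +96.774ms=1/4b
Σ=8b of 8 (155bpm 4/4) — PASS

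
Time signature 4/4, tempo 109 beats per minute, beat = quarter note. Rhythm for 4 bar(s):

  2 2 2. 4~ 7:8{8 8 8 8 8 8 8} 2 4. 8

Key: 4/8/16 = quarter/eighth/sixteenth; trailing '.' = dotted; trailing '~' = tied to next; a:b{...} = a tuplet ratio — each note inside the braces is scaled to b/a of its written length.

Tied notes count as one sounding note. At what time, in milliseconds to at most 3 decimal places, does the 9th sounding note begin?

1. 0.0ms @ 0 + 1100.917ms (2)
2. 1100.917ms @ 2 + 1100.917ms (2)
3. 2201.835ms @ 4 + 1651.376ms (3)
4. 3853.211ms @ 7 + 865.007ms (11/7)
5. 4718.218ms @ 60/7 + 314.548ms (4/7)
6. 5032.765ms @ 64/7 + 314.548ms (4/7)
7. 5347.313ms @ 68/7 + 314.548ms (4/7)
8. 5661.861ms @ 72/7 + 314.548ms (4/7)
9. 5976.409ms @ 76/7 + 314.548ms (4/7)
10. 6290.957ms @ 80/7 + 314.548ms (4/7)
11. 6605.505ms @ 12 + 1100.917ms (2)
12. 7706.422ms @ 14 + 825.688ms (3/2)
13. 8532.11ms @ 31/2 + 275.229ms (1/2)

note 9 onset = 76/7b = 5976.409ms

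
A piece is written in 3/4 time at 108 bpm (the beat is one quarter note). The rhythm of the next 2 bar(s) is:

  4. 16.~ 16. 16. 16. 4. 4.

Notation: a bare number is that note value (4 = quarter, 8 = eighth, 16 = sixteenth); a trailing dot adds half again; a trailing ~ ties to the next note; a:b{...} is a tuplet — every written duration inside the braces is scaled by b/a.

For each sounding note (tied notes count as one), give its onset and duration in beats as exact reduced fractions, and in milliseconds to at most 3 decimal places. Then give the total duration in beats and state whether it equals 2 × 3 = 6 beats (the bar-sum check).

1) 0.0ms=0b +833.333ms=3/2b
2) 833.333ms=3/2b +416.667ms=3/4b
3) 1250.0ms=9/4b +208.333ms=3/8b
4) 1458.333ms=21/8b +208.333ms=3/8b
5) 1666.667ms=3b +833.333ms=3/2b
6) 2500.0ms=9/2b +833.333ms=3/2b
Σ=6b of 6 (108bpm 3/4) — PASS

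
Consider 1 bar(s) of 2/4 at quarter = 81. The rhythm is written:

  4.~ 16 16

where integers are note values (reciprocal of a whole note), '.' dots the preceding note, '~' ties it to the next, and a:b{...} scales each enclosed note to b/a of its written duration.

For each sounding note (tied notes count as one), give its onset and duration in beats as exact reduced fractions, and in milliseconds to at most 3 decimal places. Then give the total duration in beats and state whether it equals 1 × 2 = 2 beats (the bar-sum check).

1) 0.0ms=0b +1296.296ms=7/4b
2) 1296.296ms=7/4b +185.185ms=1/4b
Σ=2b of 2 (81bpm 2/4) — PASS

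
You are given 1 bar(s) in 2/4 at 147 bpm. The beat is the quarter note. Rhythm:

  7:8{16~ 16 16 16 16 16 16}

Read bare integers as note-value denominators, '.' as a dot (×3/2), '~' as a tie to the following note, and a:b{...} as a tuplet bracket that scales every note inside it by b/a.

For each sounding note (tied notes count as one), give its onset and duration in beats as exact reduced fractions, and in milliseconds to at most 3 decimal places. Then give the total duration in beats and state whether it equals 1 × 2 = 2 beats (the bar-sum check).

1) 0.0ms=0b +233.236ms=4/7b
2) 233.236ms=4/7b +116.618ms=2/7b
3) 349.854ms=6/7b +116.618ms=2/7b
4) 466.472ms=8/7b +116.618ms=2/7b
5) 583.09ms=10/7b +116.618ms=2/7b
6) 699.708ms=12/7b +116.618ms=2/7b
Σ=2b of 2 (147bpm 2/4) — PASS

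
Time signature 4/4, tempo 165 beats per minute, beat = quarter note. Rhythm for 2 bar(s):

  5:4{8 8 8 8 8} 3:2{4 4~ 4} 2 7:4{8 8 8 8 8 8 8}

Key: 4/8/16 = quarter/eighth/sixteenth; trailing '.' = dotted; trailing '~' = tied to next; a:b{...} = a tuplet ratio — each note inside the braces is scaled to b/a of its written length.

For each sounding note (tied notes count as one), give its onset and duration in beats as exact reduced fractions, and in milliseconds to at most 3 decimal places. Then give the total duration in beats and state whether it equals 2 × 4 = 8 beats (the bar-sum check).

1) 0.0ms=0b +145.455ms=2/5b
2) 145.455ms=2/5b +145.455ms=2/5b
3) 290.909ms=4/5b +145.455ms=2/5b
4) 436.364ms=6/5b +145.455ms=2/5b
5) 581.818ms=8/5b +145.455ms=2/5b
6) 727.273ms=2b +242.424ms=2/3b
7) 969.697ms=8/3b +484.848ms=4/3b
8) 1454.545ms=4b +727.273ms=2b
9) 2181.818ms=6b +103.896ms=2/7b
10) 2285.714ms=44/7b +103.896ms=2/7b
11) 2389.61ms=46/7b +103.896ms=2/7b
12) 2493.506ms=48/7b +103.896ms=2/7b
13) 2597.403ms=50/7b +103.896ms=2/7b
14) 2701.299ms=52/7b +103.896ms=2/7b
15) 2805.195ms=54/7b +103.896ms=2/7b
Σ=8b of 8 (165bpm 4/4) — PASS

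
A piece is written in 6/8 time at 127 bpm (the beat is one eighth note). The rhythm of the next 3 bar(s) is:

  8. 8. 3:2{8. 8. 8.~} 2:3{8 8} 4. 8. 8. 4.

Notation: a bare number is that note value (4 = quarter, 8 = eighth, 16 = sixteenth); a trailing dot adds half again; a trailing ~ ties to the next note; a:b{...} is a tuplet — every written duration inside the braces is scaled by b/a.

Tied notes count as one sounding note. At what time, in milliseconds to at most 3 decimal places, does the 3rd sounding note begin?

note 3 onset = 3b = 1417.323ms

1. 0.0ms @ 0 + 708.661ms (3/2)
2. 708.661ms @ 3/2 + 708.661ms (3/2)
3. 1417.323ms @ 3 + 472.441ms (1)
4. 1889.764ms @ 4 + 472.441ms (1)
5. 2362.205ms @ 5 + 1181.102ms (5/2)
6. 3543.307ms @ 15/2 + 708.661ms (3/2)
7. 4251.969ms @ 9 + 1417.323ms (3)
8. 5669.291ms @ 12 + 708.661ms (3/2)
9. 6377.953ms @ 27/2 + 708.661ms (3/2)
10. 7086.614ms @ 15 + 1417.323ms (3)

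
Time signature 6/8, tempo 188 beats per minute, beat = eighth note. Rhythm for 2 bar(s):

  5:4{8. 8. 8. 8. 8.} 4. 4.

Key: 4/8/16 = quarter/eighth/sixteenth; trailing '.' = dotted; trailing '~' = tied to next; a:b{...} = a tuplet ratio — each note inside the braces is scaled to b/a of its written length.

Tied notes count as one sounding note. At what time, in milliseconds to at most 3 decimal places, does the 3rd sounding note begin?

note 3 onset = 12/5b = 765.957ms

1. 0.0ms @ 0 + 382.979ms (6/5)
2. 382.979ms @ 6/5 + 382.979ms (6/5)
3. 765.957ms @ 12/5 + 382.979ms (6/5)
4. 1148.936ms @ 18/5 + 382.979ms (6/5)
5. 1531.915ms @ 24/5 + 382.979ms (6/5)
6. 1914.894ms @ 6 + 957.447ms (3)
7. 2872.34ms @ 9 + 957.447ms (3)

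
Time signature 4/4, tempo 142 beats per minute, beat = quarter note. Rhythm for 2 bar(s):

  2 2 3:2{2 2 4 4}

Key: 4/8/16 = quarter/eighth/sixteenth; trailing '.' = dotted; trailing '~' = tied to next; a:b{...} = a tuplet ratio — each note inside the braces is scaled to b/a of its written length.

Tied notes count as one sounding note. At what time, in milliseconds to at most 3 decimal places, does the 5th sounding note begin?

note 5 onset = 20/3b = 2816.901ms

1. 0.0ms @ 0 + 845.07ms (2)
2. 845.07ms @ 2 + 845.07ms (2)
3. 1690.141ms @ 4 + 563.38ms (4/3)
4. 2253.521ms @ 16/3 + 563.38ms (4/3)
5. 2816.901ms @ 20/3 + 281.69ms (2/3)
6. 3098.592ms @ 22/3 + 281.69ms (2/3)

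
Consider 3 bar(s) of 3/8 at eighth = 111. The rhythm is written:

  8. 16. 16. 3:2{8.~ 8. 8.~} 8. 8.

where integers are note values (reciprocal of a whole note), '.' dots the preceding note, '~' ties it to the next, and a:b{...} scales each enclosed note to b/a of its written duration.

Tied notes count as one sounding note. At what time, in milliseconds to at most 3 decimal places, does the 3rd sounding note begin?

1. 0.0ms @ 0 + 810.811ms (3/2)
2. 810.811ms @ 3/2 + 405.405ms (3/4)
3. 1216.216ms @ 9/4 + 405.405ms (3/4)
4. 1621.622ms @ 3 + 1081.081ms (2)
5. 2702.703ms @ 5 + 1351.351ms (5/2)
6. 4054.054ms @ 15/2 + 810.811ms (3/2)

note 3 onset = 9/4b = 1216.216ms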